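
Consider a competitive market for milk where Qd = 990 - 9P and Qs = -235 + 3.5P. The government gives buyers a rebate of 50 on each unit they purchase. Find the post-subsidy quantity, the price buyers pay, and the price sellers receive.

Pre-subsidy: 990 - 9P = -235 + 3.5P gives P* = 98, Q* = 108.
With the rebate, buyers effectively pay Pb = Ps − 50, where Ps is the price sellers receive.
Demand in terms of Ps becomes Qd = 990 − 9(Ps − 50) = 1440 - 9Ps. Setting this equal to supply: 1440 - 9Ps = -235 + 3.5Ps, so Ps = 134.
Buyers pay Pb = 134 − 50 = 84; Q' = -235 + 3.5·134 = 234.

Q' = 234; buyers pay 84; sellers receive 134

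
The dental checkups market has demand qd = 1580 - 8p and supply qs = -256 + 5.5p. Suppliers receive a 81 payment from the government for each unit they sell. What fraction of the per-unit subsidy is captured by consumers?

Pre-subsidy: 1580 - 8p = -256 + 5.5p gives p* = 136, q* = 492.
With the subsidy, sellers receive ps = pb + 81 for each unit, where pb is the price buyers pay.
Supply in terms of pb becomes qs = -256 + 5.5(pb + 81) = 189.5 + 5.5pb. Setting this equal to demand: 1580 - 8pb = 189.5 + 5.5pb, so pb = 103.
Sellers receive ps = 103 + 81 = 184; q' = 1580 − 8·103 = 756.
Buyers' price falls by p* − pb = 136 − 103 = 33; sellers' price rises by ps − p* = 184 − 136 = 48.
So consumers capture 33/81 = 11/27 of each unit of subsidy.

Consumer share = 11/27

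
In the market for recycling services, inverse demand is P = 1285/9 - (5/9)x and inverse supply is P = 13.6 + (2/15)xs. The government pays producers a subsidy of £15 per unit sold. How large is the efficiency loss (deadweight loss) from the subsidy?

Deadweight loss = 10125/62

Pre-subsidy: 1285/9 - (5/9)x = 13.6 + (2/15)x gives x* = 5813/31 and P* = 3590/93.
With the subsidy, sellers receive Ps = Pb + 15 for each unit, where Pb is the price buyers pay.
On the curves, Pb = 1285/9 - (5/9)x and Ps = 13.6 + (2/15)x; the wedge Ps − Pb = 15 gives 13.6 + (2/15)x − (1285/9 - (5/9)x) = 15, so x' = 6488/31.
Then Pb = 1285/9 − (5/9)·(6488/31) = 2465/93 and Ps = 13.6 + (2/15)·(6488/31) = 3860/93.
The subsidy expands output by 6488/31 − 5813/31 = 675/31 past the efficient level; on those units the gap between marginal cost and willingness to pay runs from 0 up to 15.
DWL = ½ × 15 × 675/31 = 10125/62.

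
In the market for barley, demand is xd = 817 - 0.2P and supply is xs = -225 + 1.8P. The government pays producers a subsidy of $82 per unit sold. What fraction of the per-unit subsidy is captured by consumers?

Pre-subsidy: 817 - 0.2P = -225 + 1.8P gives P* = 521, x* = 712.8.
With the subsidy, sellers receive Ps = Pb + 82 for each unit, where Pb is the price buyers pay.
Supply in terms of Pb becomes xs = -225 + 1.8(Pb + 82) = -77.4 + 1.8Pb. Setting this equal to demand: 817 - 0.2Pb = -77.4 + 1.8Pb, so Pb = 447.2.
Sellers receive Ps = 447.2 + 82 = 529.2; x' = 817 − 0.2·447.2 = 727.56.
Buyers' price falls by P* − Pb = 521 − 447.2 = 73.8; sellers' price rises by Ps − P* = 529.2 − 521 = 8.2.
So consumers capture 73.8/82 = 0.9 of each unit of subsidy.

Consumer share = 0.9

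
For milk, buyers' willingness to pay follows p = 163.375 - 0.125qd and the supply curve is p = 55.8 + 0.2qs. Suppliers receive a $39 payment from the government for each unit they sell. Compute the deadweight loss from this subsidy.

Deadweight loss = $2340

Pre-subsidy: 163.375 - 0.125q = 55.8 + 0.2q gives q* = 331 and p* = 122.
With the subsidy, sellers receive ps = pb + 39 for each unit, where pb is the price buyers pay.
On the curves, pb = 163.375 - 0.125q and ps = 55.8 + 0.2q; the wedge ps − pb = 39 gives 55.8 + 0.2q − (163.375 - 0.125q) = 39, so q' = 451.
Then pb = 163.375 − 0.125·451 = 107 and ps = 55.8 + 0.2·451 = 146.
The subsidy expands output by 451 − 331 = 120 past the efficient level; on those units the gap between marginal cost and willingness to pay runs from 0 up to 39.
DWL = ½ × 39 × 120 = 2340.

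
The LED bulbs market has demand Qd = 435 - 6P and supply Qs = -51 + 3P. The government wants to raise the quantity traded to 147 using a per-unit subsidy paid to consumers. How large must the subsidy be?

Required subsidy s = 18 per unit

At Q = 147, invert demand for the buyer price: Pb = (435 − 147)/6 = 48; invert supply for the seller price: Ps = (147 − (-51))/3 = 66.
The subsidy must fill the gap: s = Ps − Pb = 66 − 48 = 18.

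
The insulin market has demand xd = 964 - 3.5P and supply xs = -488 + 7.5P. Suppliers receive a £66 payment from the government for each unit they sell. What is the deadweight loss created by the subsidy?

Deadweight loss = £5197.5

Pre-subsidy: 964 - 3.5P = -488 + 7.5P gives P* = 132, x* = 502.
With the subsidy, sellers receive Ps = Pb + 66 for each unit, where Pb is the price buyers pay.
Supply in terms of Pb becomes xs = -488 + 7.5(Pb + 66) = 7 + 7.5Pb. Setting this equal to demand: 964 - 3.5Pb = 7 + 7.5Pb, so Pb = 87.
Sellers receive Ps = 87 + 66 = 153; x' = 964 − 3.5·87 = 659.5.
The subsidy expands output by 659.5 − 502 = 157.5 past the efficient level; on those units the gap between marginal cost and willingness to pay runs from 0 up to 66.
DWL = ½ × 66 × 157.5 = 5197.5.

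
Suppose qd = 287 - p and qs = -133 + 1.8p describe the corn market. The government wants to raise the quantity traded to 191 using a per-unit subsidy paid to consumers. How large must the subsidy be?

At q = 191, invert demand for the buyer price: pb = (287 − 191)/1 = 96; invert supply for the seller price: ps = (191 − (-133))/1.8 = 180.
The subsidy must fill the gap: s = ps − pb = 180 − 96 = 84.

Required subsidy s = 84 per unit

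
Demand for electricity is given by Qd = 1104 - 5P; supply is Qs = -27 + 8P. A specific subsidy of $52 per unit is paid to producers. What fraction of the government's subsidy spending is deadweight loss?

DWL / government spending = 80/829

Pre-subsidy: 1104 - 5P = -27 + 8P gives P* = 87, Q* = 669.
With the subsidy, sellers receive Ps = Pb + 52 for each unit, where Pb is the price buyers pay.
Supply in terms of Pb becomes Qs = -27 + 8(Pb + 52) = 389 + 8Pb. Setting this equal to demand: 1104 - 5Pb = 389 + 8Pb, so Pb = 55.
Sellers receive Ps = 55 + 52 = 107; Q' = 1104 − 5·55 = 829.
ΔCS = ½(669 + 829)(87 − 55) = 23968; ΔPS = ½(669 + 829)(107 − 87) = 14980.
Government spending = 52 × 829 = 43108.
DWL = ½ × 52 × (829 − 669) = 4160; fraction = 4160 / 43108 = 80/829.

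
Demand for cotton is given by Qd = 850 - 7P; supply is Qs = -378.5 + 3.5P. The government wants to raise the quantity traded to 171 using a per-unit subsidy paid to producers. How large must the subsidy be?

At Q = 171, invert demand for the buyer price: Pb = (850 − 171)/7 = 97; invert supply for the seller price: Ps = (171 − (-378.5))/3.5 = 157.
The subsidy must fill the gap: s = Ps − Pb = 157 − 97 = 60.

Required subsidy s = 60 per unit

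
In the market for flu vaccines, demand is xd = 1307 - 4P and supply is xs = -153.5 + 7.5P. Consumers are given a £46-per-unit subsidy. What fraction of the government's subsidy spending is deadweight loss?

Pre-subsidy: 1307 - 4P = -153.5 + 7.5P gives P* = 127, x* = 799.
With the rebate, buyers effectively pay Pb = Ps − 46, where Ps is the price sellers receive.
Demand in terms of Ps becomes xd = 1307 − 4(Ps − 46) = 1491 - 4Ps. Setting this equal to supply: 1491 - 4Ps = -153.5 + 7.5Ps, so Ps = 143.
Buyers pay Pb = 143 − 46 = 97; x' = -153.5 + 7.5·143 = 919.
ΔCS = ½(799 + 919)(127 − 97) = 25770; ΔPS = ½(799 + 919)(143 − 127) = 13744.
Government spending = 46 × 919 = 42274.
DWL = ½ × 46 × (919 − 799) = 2760; fraction = 2760 / 42274 = 60/919.

DWL / government spending = 60/919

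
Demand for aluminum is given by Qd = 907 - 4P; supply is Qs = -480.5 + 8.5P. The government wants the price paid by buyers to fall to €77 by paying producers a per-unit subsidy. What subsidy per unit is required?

Required subsidy s = €50 per unit

At a buyer price of 77, quantity demanded is 907 − 4·77 = 599.
Sellers supply 599 only when they receive Ps with -480.5 + 8.5·Ps = 599, i.e. Ps = 127.
s = Ps − Pb = 127 − 77 = 50.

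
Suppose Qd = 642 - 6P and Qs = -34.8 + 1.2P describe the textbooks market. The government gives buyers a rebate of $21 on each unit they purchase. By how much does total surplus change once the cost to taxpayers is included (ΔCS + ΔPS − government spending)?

Net change in total surplus = -$220.5

Pre-subsidy: 642 - 6P = -34.8 + 1.2P gives P* = 94, Q* = 78.
With the rebate, buyers effectively pay Pb = Ps − 21, where Ps is the price sellers receive.
Demand in terms of Ps becomes Qd = 642 − 6(Ps − 21) = 768 - 6Ps. Setting this equal to supply: 768 - 6Ps = -34.8 + 1.2Ps, so Ps = 111.5.
Buyers pay Pb = 111.5 − 21 = 90.5; Q' = -34.8 + 1.2·111.5 = 99.
ΔCS = ½(78 + 99)(94 − 90.5) = 309.75; ΔPS = ½(78 + 99)(111.5 − 94) = 1548.75.
Government spending = 21 × 99 = 2079.
Net change = 309.75 + 1548.75 − 2079 = -220.5. The loss equals the DWL triangle ½·21·21.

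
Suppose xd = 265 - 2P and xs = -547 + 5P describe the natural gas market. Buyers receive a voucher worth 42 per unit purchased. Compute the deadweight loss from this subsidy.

Deadweight loss = 1260

Pre-subsidy: 265 - 2P = -547 + 5P gives P* = 116, x* = 33.
With the rebate, buyers effectively pay Pb = Ps − 42, where Ps is the price sellers receive.
Demand in terms of Ps becomes xd = 265 − 2(Ps − 42) = 349 - 2Ps. Setting this equal to supply: 349 - 2Ps = -547 + 5Ps, so Ps = 128.
Buyers pay Pb = 128 − 42 = 86; x' = -547 + 5·128 = 93.
The subsidy expands output by 93 − 33 = 60 past the efficient level; on those units the gap between marginal cost and willingness to pay runs from 0 up to 42.
DWL = ½ × 42 × 60 = 1260.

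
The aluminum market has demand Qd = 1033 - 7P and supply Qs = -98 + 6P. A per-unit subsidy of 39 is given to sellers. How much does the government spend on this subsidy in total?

Pre-subsidy: 1033 - 7P = -98 + 6P gives P* = 87, Q* = 424.
With the subsidy, sellers receive Ps = Pb + 39 for each unit, where Pb is the price buyers pay.
Supply in terms of Pb becomes Qs = -98 + 6(Pb + 39) = 136 + 6Pb. Setting this equal to demand: 1033 - 7Pb = 136 + 6Pb, so Pb = 69.
Sellers receive Ps = 69 + 39 = 108; Q' = 1033 − 7·69 = 550.
Government outlay = subsidy × quantity = 39 × 550 = 21450.

Government cost = 21450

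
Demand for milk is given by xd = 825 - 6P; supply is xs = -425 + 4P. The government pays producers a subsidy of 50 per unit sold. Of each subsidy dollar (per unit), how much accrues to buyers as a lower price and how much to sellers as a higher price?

Buyers gain 20 per unit; sellers gain 30 per unit

Pre-subsidy: 825 - 6P = -425 + 4P gives P* = 125, x* = 75.
With the subsidy, sellers receive Ps = Pb + 50 for each unit, where Pb is the price buyers pay.
Supply in terms of Pb becomes xs = -425 + 4(Pb + 50) = -225 + 4Pb. Setting this equal to demand: 825 - 6Pb = -225 + 4Pb, so Pb = 105.
Sellers receive Ps = 105 + 50 = 155; x' = 825 − 6·105 = 195.
Buyers' price falls by P* − Pb = 125 − 105 = 20; sellers' price rises by Ps − P* = 155 − 125 = 30.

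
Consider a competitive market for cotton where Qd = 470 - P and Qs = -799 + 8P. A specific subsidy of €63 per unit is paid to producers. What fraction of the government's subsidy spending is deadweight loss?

DWL / government spending = 4/55

Pre-subsidy: 470 - P = -799 + 8P gives P* = 141, Q* = 329.
With the subsidy, sellers receive Ps = Pb + 63 for each unit, where Pb is the price buyers pay.
Supply in terms of Pb becomes Qs = -799 + 8(Pb + 63) = -295 + 8Pb. Setting this equal to demand: 470 - Pb = -295 + 8Pb, so Pb = 85.
Sellers receive Ps = 85 + 63 = 148; Q' = 470 − 1·85 = 385.
ΔCS = ½(329 + 385)(141 − 85) = 19992; ΔPS = ½(329 + 385)(148 − 141) = 2499.
Government spending = 63 × 385 = 24255.
DWL = ½ × 63 × (385 − 329) = 1764; fraction = 1764 / 24255 = 4/55.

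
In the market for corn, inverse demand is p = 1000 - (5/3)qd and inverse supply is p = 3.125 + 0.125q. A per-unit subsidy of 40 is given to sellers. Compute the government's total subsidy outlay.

Government cost = 995400/43

Pre-subsidy: 1000 - (5/3)q = 3.125 + 0.125q gives q* = 23925/43 and p* = 3125/43.
With the subsidy, sellers receive ps = pb + 40 for each unit, where pb is the price buyers pay.
On the curves, pb = 1000 - (5/3)q and ps = 3.125 + 0.125q; the wedge ps − pb = 40 gives 3.125 + 0.125q − (1000 - (5/3)q) = 40, so q' = 24885/43.
Then pb = 1000 − (5/3)·(24885/43) = 1525/43 and ps = 3.125 + 0.125·(24885/43) = 3245/43.
Government outlay = subsidy × quantity = 40 × 24885/43 = 995400/43.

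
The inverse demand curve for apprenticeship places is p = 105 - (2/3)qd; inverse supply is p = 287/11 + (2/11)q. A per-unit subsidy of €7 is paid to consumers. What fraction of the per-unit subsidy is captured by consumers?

Pre-subsidy: 105 - (2/3)q = 287/11 + (2/11)q gives q* = 93 and p* = 43.
With the rebate, buyers effectively pay pb = ps − 7, where ps is the price sellers receive.
On the curves, pb = 105 - (2/3)q and ps = 287/11 + (2/11)q; the wedge ps − pb = 7 gives 287/11 + (2/11)q − (105 - (2/3)q) = 7, so q' = 101.25.
Then pb = 105 − (2/3)·101.25 = 37.5 and ps = 287/11 + (2/11)·101.25 = 44.5.
Buyers' price falls by p* − pb = 43 − 37.5 = 5.5; sellers' price rises by ps − p* = 44.5 − 43 = 1.5.
So consumers capture 5.5/7 = 11/14 of each unit of subsidy.

Consumer share = 11/14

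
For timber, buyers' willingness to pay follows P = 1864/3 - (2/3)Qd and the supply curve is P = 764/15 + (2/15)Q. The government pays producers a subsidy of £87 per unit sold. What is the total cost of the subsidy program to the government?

Pre-subsidy: 1864/3 - (2/3)Q = 764/15 + (2/15)Q gives Q* = 713 and P* = 146.
With the subsidy, sellers receive Ps = Pb + 87 for each unit, where Pb is the price buyers pay.
On the curves, Pb = 1864/3 - (2/3)Q and Ps = 764/15 + (2/15)Q; the wedge Ps − Pb = 87 gives 764/15 + (2/15)Q − (1864/3 - (2/3)Q) = 87, so Q' = 821.75.
Then Pb = 1864/3 − (2/3)·821.75 = 73.5 and Ps = 764/15 + (2/15)·821.75 = 160.5.
Government outlay = subsidy × quantity = 87 × 821.75 = 71492.25.

Government cost = £71492.25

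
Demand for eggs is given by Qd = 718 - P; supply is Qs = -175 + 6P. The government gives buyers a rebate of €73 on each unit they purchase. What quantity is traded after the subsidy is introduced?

Pre-subsidy: 718 - P = -175 + 6P gives P* = 893/7, Q* = 4133/7.
With the rebate, buyers effectively pay Pb = Ps − 73, where Ps is the price sellers receive.
Demand in terms of Ps becomes Qd = 718 − 1(Ps − 73) = 791 - Ps. Setting this equal to supply: 791 - Ps = -175 + 6Ps, so Ps = 138.
Buyers pay Pb = 138 − 73 = 65; Q' = -175 + 6·138 = 653.

Q' = 653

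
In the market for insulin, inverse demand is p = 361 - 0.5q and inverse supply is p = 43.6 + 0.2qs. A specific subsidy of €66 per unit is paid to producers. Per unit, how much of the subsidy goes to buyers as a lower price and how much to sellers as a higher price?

Buyers gain 330/7 per unit; sellers gain 132/7 per unit

Pre-subsidy: 361 - 0.5q = 43.6 + 0.2q gives q* = 3174/7 and p* = 940/7.
With the subsidy, sellers receive ps = pb + 66 for each unit, where pb is the price buyers pay.
On the curves, pb = 361 - 0.5q and ps = 43.6 + 0.2q; the wedge ps − pb = 66 gives 43.6 + 0.2q − (361 - 0.5q) = 66, so q' = 3834/7.
Then pb = 361 − 0.5·(3834/7) = 610/7 and ps = 43.6 + 0.2·(3834/7) = 1072/7.
Buyers' price falls by p* − pb = 940/7 − 610/7 = 330/7; sellers' price rises by ps − p* = 1072/7 − 940/7 = 132/7.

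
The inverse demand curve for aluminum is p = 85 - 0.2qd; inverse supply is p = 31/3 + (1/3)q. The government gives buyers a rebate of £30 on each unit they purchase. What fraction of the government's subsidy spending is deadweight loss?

DWL / government spending = 45/314

Pre-subsidy: 85 - 0.2q = 31/3 + (1/3)q gives q* = 140 and p* = 57.
With the rebate, buyers effectively pay pb = ps − 30, where ps is the price sellers receive.
On the curves, pb = 85 - 0.2q and ps = 31/3 + (1/3)q; the wedge ps − pb = 30 gives 31/3 + (1/3)q − (85 - 0.2q) = 30, so q' = 196.25.
Then pb = 85 − 0.2·196.25 = 45.75 and ps = 31/3 + (1/3)·196.25 = 75.75.
ΔCS = ½(140 + 196.25)(57 − 45.75) = 1891.40625; ΔPS = ½(140 + 196.25)(75.75 − 57) = 3152.34375.
Government spending = 30 × 196.25 = 5887.5.
DWL = ½ × 30 × (196.25 − 140) = 843.75; fraction = 843.75 / 5887.5 = 45/314.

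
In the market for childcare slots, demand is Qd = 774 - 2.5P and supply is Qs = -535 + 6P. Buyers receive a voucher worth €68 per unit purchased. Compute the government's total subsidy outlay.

Government cost = €34612

Pre-subsidy: 774 - 2.5P = -535 + 6P gives P* = 154, Q* = 389.
With the rebate, buyers effectively pay Pb = Ps − 68, where Ps is the price sellers receive.
Demand in terms of Ps becomes Qd = 774 − 2.5(Ps − 68) = 944 - 2.5Ps. Setting this equal to supply: 944 - 2.5Ps = -535 + 6Ps, so Ps = 174.
Buyers pay Pb = 174 − 68 = 106; Q' = -535 + 6·174 = 509.
Government outlay = subsidy × quantity = 68 × 509 = 34612.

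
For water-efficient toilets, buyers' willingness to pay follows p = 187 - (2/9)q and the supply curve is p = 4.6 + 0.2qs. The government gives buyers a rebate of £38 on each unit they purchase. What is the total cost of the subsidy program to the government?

Pre-subsidy: 187 - (2/9)q = 4.6 + 0.2q gives q* = 432 and p* = 91.
With the rebate, buyers effectively pay pb = ps − 38, where ps is the price sellers receive.
On the curves, pb = 187 - (2/9)q and ps = 4.6 + 0.2q; the wedge ps − pb = 38 gives 4.6 + 0.2q − (187 - (2/9)q) = 38, so q' = 522.
Then pb = 187 − (2/9)·522 = 71 and ps = 4.6 + 0.2·522 = 109.
Government outlay = subsidy × quantity = 38 × 522 = 19836.

Government cost = £19836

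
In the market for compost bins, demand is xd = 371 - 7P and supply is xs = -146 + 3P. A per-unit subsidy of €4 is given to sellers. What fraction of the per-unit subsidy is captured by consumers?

Consumer share = 0.3

Pre-subsidy: 371 - 7P = -146 + 3P gives P* = 51.7, x* = 9.1.
With the subsidy, sellers receive Ps = Pb + 4 for each unit, where Pb is the price buyers pay.
Supply in terms of Pb becomes xs = -146 + 3(Pb + 4) = -134 + 3Pb. Setting this equal to demand: 371 - 7Pb = -134 + 3Pb, so Pb = 50.5.
Sellers receive Ps = 50.5 + 4 = 54.5; x' = 371 − 7·50.5 = 17.5.
Buyers' price falls by P* − Pb = 51.7 − 50.5 = 1.2; sellers' price rises by Ps − P* = 54.5 − 51.7 = 2.8.
So consumers capture 1.2/4 = 0.3 of each unit of subsidy.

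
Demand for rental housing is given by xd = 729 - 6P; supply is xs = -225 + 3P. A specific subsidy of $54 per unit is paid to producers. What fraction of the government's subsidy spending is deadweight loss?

DWL / government spending = 18/67

Pre-subsidy: 729 - 6P = -225 + 3P gives P* = 106, x* = 93.
With the subsidy, sellers receive Ps = Pb + 54 for each unit, where Pb is the price buyers pay.
Supply in terms of Pb becomes xs = -225 + 3(Pb + 54) = -63 + 3Pb. Setting this equal to demand: 729 - 6Pb = -63 + 3Pb, so Pb = 88.
Sellers receive Ps = 88 + 54 = 142; x' = 729 − 6·88 = 201.
ΔCS = ½(93 + 201)(106 − 88) = 2646; ΔPS = ½(93 + 201)(142 − 106) = 5292.
Government spending = 54 × 201 = 10854.
DWL = ½ × 54 × (201 − 93) = 2916; fraction = 2916 / 10854 = 18/67.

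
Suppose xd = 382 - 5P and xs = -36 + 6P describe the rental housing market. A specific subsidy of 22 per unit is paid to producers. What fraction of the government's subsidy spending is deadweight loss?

Pre-subsidy: 382 - 5P = -36 + 6P gives P* = 38, x* = 192.
With the subsidy, sellers receive Ps = Pb + 22 for each unit, where Pb is the price buyers pay.
Supply in terms of Pb becomes xs = -36 + 6(Pb + 22) = 96 + 6Pb. Setting this equal to demand: 382 - 5Pb = 96 + 6Pb, so Pb = 26.
Sellers receive Ps = 26 + 22 = 48; x' = 382 − 5·26 = 252.
ΔCS = ½(192 + 252)(38 − 26) = 2664; ΔPS = ½(192 + 252)(48 − 38) = 2220.
Government spending = 22 × 252 = 5544.
DWL = ½ × 22 × (252 − 192) = 660; fraction = 660 / 5544 = 5/42.

DWL / government spending = 5/42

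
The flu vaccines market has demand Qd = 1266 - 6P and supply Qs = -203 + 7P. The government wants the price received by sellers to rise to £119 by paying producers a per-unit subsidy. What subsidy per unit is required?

Required subsidy s = £13 per unit

At a seller price of 119, quantity supplied is -203 + 7·119 = 630.
Buyers absorb 630 only when they pay Pb with 1266 − 6·Pb = 630, i.e. Pb = 106.
s = Ps − Pb = 119 − 106 = 13.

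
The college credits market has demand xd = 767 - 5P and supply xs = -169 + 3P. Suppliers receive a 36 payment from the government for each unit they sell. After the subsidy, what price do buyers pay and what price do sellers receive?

Pre-subsidy: 767 - 5P = -169 + 3P gives P* = 117, x* = 182.
With the subsidy, sellers receive Ps = Pb + 36 for each unit, where Pb is the price buyers pay.
Supply in terms of Pb becomes xs = -169 + 3(Pb + 36) = -61 + 3Pb. Setting this equal to demand: 767 - 5Pb = -61 + 3Pb, so Pb = 103.5.
Sellers receive Ps = 103.5 + 36 = 139.5; x' = 767 − 5·103.5 = 249.5.

Buyers pay 103.5; sellers receive 139.5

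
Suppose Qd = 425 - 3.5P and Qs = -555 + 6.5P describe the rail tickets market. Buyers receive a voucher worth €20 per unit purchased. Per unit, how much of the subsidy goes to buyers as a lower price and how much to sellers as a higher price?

Buyers gain €13 per unit; sellers gain €7 per unit

Pre-subsidy: 425 - 3.5P = -555 + 6.5P gives P* = 98, Q* = 82.
With the rebate, buyers effectively pay Pb = Ps − 20, where Ps is the price sellers receive.
Demand in terms of Ps becomes Qd = 425 − 3.5(Ps − 20) = 495 - 3.5Ps. Setting this equal to supply: 495 - 3.5Ps = -555 + 6.5Ps, so Ps = 105.
Buyers pay Pb = 105 − 20 = 85; Q' = -555 + 6.5·105 = 127.5.
Buyers' price falls by P* − Pb = 98 − 85 = 13; sellers' price rises by Ps − P* = 105 − 98 = 7.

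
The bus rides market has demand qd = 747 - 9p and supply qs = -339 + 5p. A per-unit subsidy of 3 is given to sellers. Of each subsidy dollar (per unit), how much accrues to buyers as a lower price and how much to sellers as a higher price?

Buyers gain 15/14 per unit; sellers gain 27/14 per unit

Pre-subsidy: 747 - 9p = -339 + 5p gives p* = 543/7, q* = 342/7.
With the subsidy, sellers receive ps = pb + 3 for each unit, where pb is the price buyers pay.
Supply in terms of pb becomes qs = -339 + 5(pb + 3) = -324 + 5pb. Setting this equal to demand: 747 - 9pb = -324 + 5pb, so pb = 76.5.
Sellers receive ps = 76.5 + 3 = 79.5; q' = 747 − 9·76.5 = 58.5.
Buyers' price falls by p* − pb = 543/7 − 76.5 = 15/14; sellers' price rises by ps − p* = 79.5 − 543/7 = 27/14.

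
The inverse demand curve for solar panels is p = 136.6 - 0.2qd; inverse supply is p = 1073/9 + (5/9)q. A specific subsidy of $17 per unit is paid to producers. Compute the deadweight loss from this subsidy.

Deadweight loss = $191.25

Pre-subsidy: 136.6 - 0.2q = 1073/9 + (5/9)q gives q* = 23 and p* = 132.
With the subsidy, sellers receive ps = pb + 17 for each unit, where pb is the price buyers pay.
On the curves, pb = 136.6 - 0.2q and ps = 1073/9 + (5/9)q; the wedge ps − pb = 17 gives 1073/9 + (5/9)q − (136.6 - 0.2q) = 17, so q' = 45.5.
Then pb = 136.6 − 0.2·45.5 = 127.5 and ps = 1073/9 + (5/9)·45.5 = 144.5.
The subsidy expands output by 45.5 − 23 = 22.5 past the efficient level; on those units the gap between marginal cost and willingness to pay runs from 0 up to 17.
DWL = ½ × 17 × 22.5 = 191.25.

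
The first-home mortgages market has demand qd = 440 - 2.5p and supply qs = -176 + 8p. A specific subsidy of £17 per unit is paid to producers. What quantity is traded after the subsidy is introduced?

Pre-subsidy: 440 - 2.5p = -176 + 8p gives p* = 176/3, q* = 880/3.
With the subsidy, sellers receive ps = pb + 17 for each unit, where pb is the price buyers pay.
Supply in terms of pb becomes qs = -176 + 8(pb + 17) = -40 + 8pb. Setting this equal to demand: 440 - 2.5pb = -40 + 8pb, so pb = 320/7.
Sellers receive ps = 320/7 + 17 = 439/7; q' = 440 − 2.5·(320/7) = 2280/7.

q' = 2280/7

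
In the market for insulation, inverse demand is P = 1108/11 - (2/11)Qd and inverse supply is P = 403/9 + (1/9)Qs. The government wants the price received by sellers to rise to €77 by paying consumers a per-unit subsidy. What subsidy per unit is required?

At a seller price of 77, quantity supplied is -403 + 9·77 = 290.
Buyers absorb 290 only when they pay Pb = 1108/11 − (2/11)·290 = 48.
s = Ps − Pb = 77 − 48 = 29.

Required subsidy s = €29 per unit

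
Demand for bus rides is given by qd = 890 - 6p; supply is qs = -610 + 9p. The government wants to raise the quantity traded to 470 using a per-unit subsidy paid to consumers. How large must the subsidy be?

Required subsidy s = 50 per unit

At q = 470, invert demand for the buyer price: pb = (890 − 470)/6 = 70; invert supply for the seller price: ps = (470 − (-610))/9 = 120.
The subsidy must fill the gap: s = ps − pb = 120 − 70 = 50.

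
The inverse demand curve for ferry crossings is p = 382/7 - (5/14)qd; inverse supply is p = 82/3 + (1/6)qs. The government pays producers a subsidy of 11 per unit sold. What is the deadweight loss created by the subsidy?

Pre-subsidy: 382/7 - (5/14)q = 82/3 + (1/6)q gives q* = 52 and p* = 36.
With the subsidy, sellers receive ps = pb + 11 for each unit, where pb is the price buyers pay.
On the curves, pb = 382/7 - (5/14)q and ps = 82/3 + (1/6)q; the wedge ps − pb = 11 gives 82/3 + (1/6)q − (382/7 - (5/14)q) = 11, so q' = 73.
Then pb = 382/7 − (5/14)·73 = 28.5 and ps = 82/3 + (1/6)·73 = 39.5.
The subsidy expands output by 73 − 52 = 21 past the efficient level; on those units the gap between marginal cost and willingness to pay runs from 0 up to 11.
DWL = ½ × 11 × 21 = 115.5.

Deadweight loss = 115.5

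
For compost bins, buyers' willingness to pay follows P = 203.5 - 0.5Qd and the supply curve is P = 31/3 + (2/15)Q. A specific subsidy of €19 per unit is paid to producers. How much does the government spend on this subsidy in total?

Government cost = €6365

Pre-subsidy: 203.5 - 0.5Q = 31/3 + (2/15)Q gives Q* = 305 and P* = 51.
With the subsidy, sellers receive Ps = Pb + 19 for each unit, where Pb is the price buyers pay.
On the curves, Pb = 203.5 - 0.5Q and Ps = 31/3 + (2/15)Q; the wedge Ps − Pb = 19 gives 31/3 + (2/15)Q − (203.5 - 0.5Q) = 19, so Q' = 335.
Then Pb = 203.5 − 0.5·335 = 36 and Ps = 31/3 + (2/15)·335 = 55.
Government outlay = subsidy × quantity = 19 × 335 = 6365.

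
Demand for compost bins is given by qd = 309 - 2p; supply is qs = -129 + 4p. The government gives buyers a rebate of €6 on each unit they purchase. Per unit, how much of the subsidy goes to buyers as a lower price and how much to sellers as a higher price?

Pre-subsidy: 309 - 2p = -129 + 4p gives p* = 73, q* = 163.
With the rebate, buyers effectively pay pb = ps − 6, where ps is the price sellers receive.
Demand in terms of ps becomes qd = 309 − 2(ps − 6) = 321 - 2ps. Setting this equal to supply: 321 - 2ps = -129 + 4ps, so ps = 75.
Buyers pay pb = 75 − 6 = 69; q' = -129 + 4·75 = 171.
Buyers' price falls by p* − pb = 73 − 69 = 4; sellers' price rises by ps − p* = 75 − 73 = 2.

Buyers gain €4 per unit; sellers gain €2 per unit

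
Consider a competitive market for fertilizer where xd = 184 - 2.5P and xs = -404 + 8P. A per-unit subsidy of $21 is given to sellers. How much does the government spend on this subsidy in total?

Pre-subsidy: 184 - 2.5P = -404 + 8P gives P* = 56, x* = 44.
With the subsidy, sellers receive Ps = Pb + 21 for each unit, where Pb is the price buyers pay.
Supply in terms of Pb becomes xs = -404 + 8(Pb + 21) = -236 + 8Pb. Setting this equal to demand: 184 - 2.5Pb = -236 + 8Pb, so Pb = 40.
Sellers receive Ps = 40 + 21 = 61; x' = 184 − 2.5·40 = 84.
Government outlay = subsidy × quantity = 21 × 84 = 1764.

Government cost = $1764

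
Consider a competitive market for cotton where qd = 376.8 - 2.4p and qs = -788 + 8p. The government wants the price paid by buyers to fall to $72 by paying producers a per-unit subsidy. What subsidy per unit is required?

Required subsidy s = $52 per unit

At a buyer price of 72, quantity demanded is 376.8 − 2.4·72 = 204.
Sellers supply 204 only when they receive ps with -788 + 8·ps = 204, i.e. ps = 124.
s = ps − pb = 124 − 72 = 52.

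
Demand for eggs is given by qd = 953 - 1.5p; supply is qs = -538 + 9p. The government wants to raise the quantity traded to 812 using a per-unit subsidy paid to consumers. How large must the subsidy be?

At q = 812, invert demand for the buyer price: pb = (953 − 812)/1.5 = 94; invert supply for the seller price: ps = (812 − (-538))/9 = 150.
The subsidy must fill the gap: s = ps − pb = 150 − 94 = 56.

Required subsidy s = 56 per unit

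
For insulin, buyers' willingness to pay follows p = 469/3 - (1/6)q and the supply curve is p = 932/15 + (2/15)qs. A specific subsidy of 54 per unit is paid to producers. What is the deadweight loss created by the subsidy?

Pre-subsidy: 469/3 - (1/6)q = 932/15 + (2/15)q gives q* = 314 and p* = 104.
With the subsidy, sellers receive ps = pb + 54 for each unit, where pb is the price buyers pay.
On the curves, pb = 469/3 - (1/6)q and ps = 932/15 + (2/15)q; the wedge ps − pb = 54 gives 932/15 + (2/15)q − (469/3 - (1/6)q) = 54, so q' = 494.
Then pb = 469/3 − (1/6)·494 = 74 and ps = 932/15 + (2/15)·494 = 128.
The subsidy expands output by 494 − 314 = 180 past the efficient level; on those units the gap between marginal cost and willingness to pay runs from 0 up to 54.
DWL = ½ × 54 × 180 = 4860.

Deadweight loss = 4860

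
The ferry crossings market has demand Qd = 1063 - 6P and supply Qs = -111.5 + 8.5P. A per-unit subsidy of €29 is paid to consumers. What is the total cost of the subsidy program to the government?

Government cost = €19691

Pre-subsidy: 1063 - 6P = -111.5 + 8.5P gives P* = 81, Q* = 577.
With the rebate, buyers effectively pay Pb = Ps − 29, where Ps is the price sellers receive.
Demand in terms of Ps becomes Qd = 1063 − 6(Ps − 29) = 1237 - 6Ps. Setting this equal to supply: 1237 - 6Ps = -111.5 + 8.5Ps, so Ps = 93.
Buyers pay Pb = 93 − 29 = 64; Q' = -111.5 + 8.5·93 = 679.
Government outlay = subsidy × quantity = 29 × 679 = 19691.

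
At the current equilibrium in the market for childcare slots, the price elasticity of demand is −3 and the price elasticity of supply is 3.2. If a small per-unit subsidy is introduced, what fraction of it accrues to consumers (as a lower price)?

For a small subsidy around the equilibrium, the benefit split depends on the relative slopes, which at a point are proportional to the elasticities.
Buyer share = εs/(εs + |εd|) = 3.2/(3.2 + 3) = 16/31; seller share = |εd|/(εs + |εd|) = 15/31.

Consumer share = 16/31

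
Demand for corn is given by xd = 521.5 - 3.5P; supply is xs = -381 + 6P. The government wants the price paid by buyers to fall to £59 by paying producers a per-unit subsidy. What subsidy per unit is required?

At a buyer price of 59, quantity demanded is 521.5 − 3.5·59 = 315.
Sellers supply 315 only when they receive Ps with -381 + 6·Ps = 315, i.e. Ps = 116.
s = Ps − Pb = 116 − 59 = 57.

Required subsidy s = £57 per unit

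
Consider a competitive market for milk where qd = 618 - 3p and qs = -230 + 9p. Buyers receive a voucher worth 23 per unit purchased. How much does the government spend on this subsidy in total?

Government cost = 10528.25

Pre-subsidy: 618 - 3p = -230 + 9p gives p* = 212/3, q* = 406.
With the rebate, buyers effectively pay pb = ps − 23, where ps is the price sellers receive.
Demand in terms of ps becomes qd = 618 − 3(ps − 23) = 687 - 3ps. Setting this equal to supply: 687 - 3ps = -230 + 9ps, so ps = 917/12.
Buyers pay pb = 917/12 − 23 = 641/12; q' = -230 + 9·(917/12) = 457.75.
Government outlay = subsidy × quantity = 23 × 457.75 = 10528.25.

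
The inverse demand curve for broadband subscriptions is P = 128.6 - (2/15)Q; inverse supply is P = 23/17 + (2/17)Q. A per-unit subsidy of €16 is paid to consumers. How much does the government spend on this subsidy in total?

Pre-subsidy: 128.6 - (2/15)Q = 23/17 + (2/17)Q gives Q* = 507 and P* = 61.
With the rebate, buyers effectively pay Pb = Ps − 16, where Ps is the price sellers receive.
On the curves, Pb = 128.6 - (2/15)Q and Ps = 23/17 + (2/17)Q; the wedge Ps − Pb = 16 gives 23/17 + (2/17)Q − (128.6 - (2/15)Q) = 16, so Q' = 570.75.
Then Pb = 128.6 − (2/15)·570.75 = 52.5 and Ps = 23/17 + (2/17)·570.75 = 68.5.
Government outlay = subsidy × quantity = 16 × 570.75 = 9132.

Government cost = €9132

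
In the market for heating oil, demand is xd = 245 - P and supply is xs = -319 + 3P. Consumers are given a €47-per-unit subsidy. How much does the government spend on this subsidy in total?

Pre-subsidy: 245 - P = -319 + 3P gives P* = 141, x* = 104.
With the rebate, buyers effectively pay Pb = Ps − 47, where Ps is the price sellers receive.
Demand in terms of Ps becomes xd = 245 − 1(Ps − 47) = 292 - Ps. Setting this equal to supply: 292 - Ps = -319 + 3Ps, so Ps = 152.75.
Buyers pay Pb = 152.75 − 47 = 105.75; x' = -319 + 3·152.75 = 139.25.
Government outlay = subsidy × quantity = 47 × 139.25 = 6544.75.

Government cost = €6544.75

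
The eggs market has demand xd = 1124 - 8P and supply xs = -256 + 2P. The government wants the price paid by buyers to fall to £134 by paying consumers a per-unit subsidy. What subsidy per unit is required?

At a buyer price of 134, quantity demanded is 1124 − 8·134 = 52.
Sellers supply 52 only when they receive Ps with -256 + 2·Ps = 52, i.e. Ps = 154.
s = Ps − Pb = 154 − 134 = 20.

Required subsidy s = £20 per unit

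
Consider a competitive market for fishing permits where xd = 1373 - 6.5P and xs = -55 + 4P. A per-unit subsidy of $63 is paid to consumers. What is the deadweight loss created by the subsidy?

Deadweight loss = $4914

Pre-subsidy: 1373 - 6.5P = -55 + 4P gives P* = 136, x* = 489.
With the rebate, buyers effectively pay Pb = Ps − 63, where Ps is the price sellers receive.
Demand in terms of Ps becomes xd = 1373 − 6.5(Ps − 63) = 1782.5 - 6.5Ps. Setting this equal to supply: 1782.5 - 6.5Ps = -55 + 4Ps, so Ps = 175.
Buyers pay Pb = 175 − 63 = 112; x' = -55 + 4·175 = 645.
The subsidy expands output by 645 − 489 = 156 past the efficient level; on those units the gap between marginal cost and willingness to pay runs from 0 up to 63.
DWL = ½ × 63 × 156 = 4914.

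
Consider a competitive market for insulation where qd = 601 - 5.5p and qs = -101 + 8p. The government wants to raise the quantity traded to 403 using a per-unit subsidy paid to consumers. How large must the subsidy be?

At q = 403, invert demand for the buyer price: pb = (601 − 403)/5.5 = 36; invert supply for the seller price: ps = (403 − (-101))/8 = 63.
The subsidy must fill the gap: s = ps − pb = 63 − 36 = 27.

Required subsidy s = 27 per unit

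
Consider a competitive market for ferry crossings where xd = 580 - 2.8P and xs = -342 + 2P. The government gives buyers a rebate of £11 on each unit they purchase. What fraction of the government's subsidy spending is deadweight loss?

Pre-subsidy: 580 - 2.8P = -342 + 2P gives P* = 2305/12, x* = 253/6.
With the rebate, buyers effectively pay Pb = Ps − 11, where Ps is the price sellers receive.
Demand in terms of Ps becomes xd = 580 − 2.8(Ps − 11) = 610.8 - 2.8Ps. Setting this equal to supply: 610.8 - 2.8Ps = -342 + 2Ps, so Ps = 198.5.
Buyers pay Pb = 198.5 − 11 = 187.5; x' = -342 + 2·198.5 = 55.
ΔCS = ½(253/6 + 55)(2305/12 − 187.5) = 32065/144; ΔPS = ½(253/6 + 55)(198.5 − 2305/12) = 44891/144.
Government spending = 11 × 55 = 605.
DWL = ½ × 11 × (55 − 253/6) = 847/12; fraction = (847/12) / 605 = 7/60.

DWL / government spending = 7/60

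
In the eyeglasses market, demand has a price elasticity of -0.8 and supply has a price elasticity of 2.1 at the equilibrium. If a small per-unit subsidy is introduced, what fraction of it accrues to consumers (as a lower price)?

Consumer share = 21/29

For a small subsidy around the equilibrium, the benefit split depends on the relative slopes, which at a point are proportional to the elasticities.
Buyer share = εs/(εs + |εd|) = 2.1/(2.1 + 0.8) = 21/29; seller share = |εd|/(εs + |εd|) = 8/29.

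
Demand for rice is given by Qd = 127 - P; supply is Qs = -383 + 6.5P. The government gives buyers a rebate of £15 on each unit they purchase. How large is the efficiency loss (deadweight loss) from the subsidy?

Pre-subsidy: 127 - P = -383 + 6.5P gives P* = 68, Q* = 59.
With the rebate, buyers effectively pay Pb = Ps − 15, where Ps is the price sellers receive.
Demand in terms of Ps becomes Qd = 127 − 1(Ps − 15) = 142 - Ps. Setting this equal to supply: 142 - Ps = -383 + 6.5Ps, so Ps = 70.
Buyers pay Pb = 70 − 15 = 55; Q' = -383 + 6.5·70 = 72.
The subsidy expands output by 72 − 59 = 13 past the efficient level; on those units the gap between marginal cost and willingness to pay runs from 0 up to 15.
DWL = ½ × 15 × 13 = 97.5.

Deadweight loss = £97.5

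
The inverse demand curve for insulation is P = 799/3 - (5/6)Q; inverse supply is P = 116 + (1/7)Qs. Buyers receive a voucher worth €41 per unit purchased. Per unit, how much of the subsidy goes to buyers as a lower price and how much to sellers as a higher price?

Pre-subsidy: 799/3 - (5/6)Q = 116 + (1/7)Q gives Q* = 154 and P* = 138.
With the rebate, buyers effectively pay Pb = Ps − 41, where Ps is the price sellers receive.
On the curves, Pb = 799/3 - (5/6)Q and Ps = 116 + (1/7)Q; the wedge Ps − Pb = 41 gives 116 + (1/7)Q − (799/3 - (5/6)Q) = 41, so Q' = 196.
Then Pb = 799/3 − (5/6)·196 = 103 and Ps = 116 + (1/7)·196 = 144.
Buyers' price falls by P* − Pb = 138 − 103 = 35; sellers' price rises by Ps − P* = 144 − 138 = 6.

Buyers gain €35 per unit; sellers gain €6 per unit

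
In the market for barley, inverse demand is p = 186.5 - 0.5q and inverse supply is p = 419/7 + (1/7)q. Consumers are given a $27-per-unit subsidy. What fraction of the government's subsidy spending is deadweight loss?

DWL / government spending = 21/239

Pre-subsidy: 186.5 - 0.5q = 419/7 + (1/7)q gives q* = 197 and p* = 88.
With the rebate, buyers effectively pay pb = ps − 27, where ps is the price sellers receive.
On the curves, pb = 186.5 - 0.5q and ps = 419/7 + (1/7)q; the wedge ps − pb = 27 gives 419/7 + (1/7)q − (186.5 - 0.5q) = 27, so q' = 239.
Then pb = 186.5 − 0.5·239 = 67 and ps = 419/7 + (1/7)·239 = 94.
ΔCS = ½(197 + 239)(88 − 67) = 4578; ΔPS = ½(197 + 239)(94 − 88) = 1308.
Government spending = 27 × 239 = 6453.
DWL = ½ × 27 × (239 − 197) = 567; fraction = 567 / 6453 = 21/239.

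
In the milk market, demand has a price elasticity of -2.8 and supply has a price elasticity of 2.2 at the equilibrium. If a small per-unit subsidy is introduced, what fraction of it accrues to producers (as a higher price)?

For a small subsidy around the equilibrium, the benefit split depends on the relative slopes, which at a point are proportional to the elasticities.
Buyer share = εs/(εs + |εd|) = 2.2/(2.2 + 2.8) = 0.44; seller share = |εd|/(εs + |εd|) = 0.56.
So producers capture 0.56 of the subsidy.

Producer share = 0.56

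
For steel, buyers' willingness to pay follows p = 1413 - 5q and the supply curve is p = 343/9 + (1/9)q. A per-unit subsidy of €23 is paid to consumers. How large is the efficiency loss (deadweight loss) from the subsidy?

Deadweight loss = €51.75

Pre-subsidy: 1413 - 5q = 343/9 + (1/9)q gives q* = 269 and p* = 68.
With the rebate, buyers effectively pay pb = ps − 23, where ps is the price sellers receive.
On the curves, pb = 1413 - 5q and ps = 343/9 + (1/9)q; the wedge ps − pb = 23 gives 343/9 + (1/9)q − (1413 - 5q) = 23, so q' = 273.5.
Then pb = 1413 − 5·273.5 = 45.5 and ps = 343/9 + (1/9)·273.5 = 68.5.
The subsidy expands output by 273.5 − 269 = 4.5 past the efficient level; on those units the gap between marginal cost and willingness to pay runs from 0 up to 23.
DWL = ½ × 23 × 4.5 = 51.75.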